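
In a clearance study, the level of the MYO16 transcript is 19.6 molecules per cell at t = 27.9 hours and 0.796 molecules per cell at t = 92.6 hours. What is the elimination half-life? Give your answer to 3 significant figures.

14.0 hours

Over Δt = 92.6 − 27.9 = 64.7 hours, the level fell by a factor of 19.6/0.796 ≈ 24.623.
n = log₂(24.623) ≈ 4.6219 half-lives, so t½ = 64.7/4.6219 ≈ 13.998 hours.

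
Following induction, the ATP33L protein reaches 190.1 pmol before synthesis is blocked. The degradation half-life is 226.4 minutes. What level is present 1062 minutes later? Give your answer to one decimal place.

7.4 pmol

Number of half-lives: n = 1062/226.4 ≈ 4.6908.
Remaining = 190.1 × (1/2)^4.6908 = 190.1 × 0.038719 ≈ 7.3605 pmol.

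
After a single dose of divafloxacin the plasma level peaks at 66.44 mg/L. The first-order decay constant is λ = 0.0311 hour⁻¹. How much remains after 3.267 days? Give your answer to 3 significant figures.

t½ = ln 2 / λ = 0.69315 / 0.0311 ≈ 22.288 hours.
Convert the elapsed time: 3.267 days = 78.408 hours.
Number of half-lives: n = 78.408/22.288 ≈ 3.518.
Remaining = 66.44 × (1/2)^3.518 = 66.44 × 0.087293 ≈ 5.7997 mg/L.

5.80 mg/L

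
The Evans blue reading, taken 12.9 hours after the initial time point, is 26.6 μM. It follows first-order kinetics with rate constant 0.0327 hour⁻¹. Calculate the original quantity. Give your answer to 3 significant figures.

t½ = ln 2 / λ = 0.69315 / 0.0327 ≈ 21.197 hours.
Number of half-lives elapsed: n = 12.9/21.197 ≈ 0.60857.
A₀ = A × 2^n = 26.6 × 2^0.60857 = 26.6 × 1.5247 ≈ 40.558 μM.

40.6 μM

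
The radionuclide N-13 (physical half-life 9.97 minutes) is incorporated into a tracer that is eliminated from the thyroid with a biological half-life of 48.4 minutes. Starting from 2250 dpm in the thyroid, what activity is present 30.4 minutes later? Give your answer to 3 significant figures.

176 dpm

1/t_eff = 1/t_phys + 1/t_biol = 1/9.97 + 1/48.4 = 0.12096 per minute.
t_eff = 9.97 × 48.4 / (9.97 + 48.4) ≈ 8.2671 minutes.
Remaining = 2250 × (1/2)^(30.4/8.2671) = 2250 × (1/2)^3.6772 ≈ 175.88 dpm.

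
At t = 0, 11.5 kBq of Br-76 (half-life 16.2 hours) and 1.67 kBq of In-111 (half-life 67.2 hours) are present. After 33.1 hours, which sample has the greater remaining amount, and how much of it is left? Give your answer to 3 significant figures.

Br-76, 2.79 kBq

Br-76: 11.5 × (1/2)^2.0432 ≈ 2.7902 kBq.
In-111: 1.67 × (1/2)^0.49256 ≈ 1.187 kBq.
Br-76 has more remaining, at ≈ 2.7902 kBq.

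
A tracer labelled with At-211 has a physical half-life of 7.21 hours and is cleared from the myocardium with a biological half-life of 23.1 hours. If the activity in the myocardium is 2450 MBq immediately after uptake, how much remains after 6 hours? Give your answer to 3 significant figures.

1150 MBq

1/t_eff = 1/t_phys + 1/t_biol = 1/7.21 + 1/23.1 = 0.18199 per hour.
t_eff = 7.21 × 23.1 / (7.21 + 23.1) ≈ 5.4949 hours.
Remaining = 2450 × (1/2)^(6/5.4949) = 2450 × (1/2)^1.0919 ≈ 1149.4 MBq.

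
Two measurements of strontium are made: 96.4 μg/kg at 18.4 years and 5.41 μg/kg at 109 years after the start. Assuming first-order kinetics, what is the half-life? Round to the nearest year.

22 years

Over Δt = 109 − 18.4 = 90.6 years, the level fell by a factor of 96.4/5.41 ≈ 17.819.
n = log₂(17.819) ≈ 4.1553 half-lives, so t½ = 90.6/4.1553 ≈ 21.803 years.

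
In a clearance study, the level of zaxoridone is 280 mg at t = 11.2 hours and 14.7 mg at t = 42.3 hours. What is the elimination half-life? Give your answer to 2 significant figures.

7.3 hours

Over Δt = 42.3 − 11.2 = 31.1 hours, the level fell by a factor of 280/14.7 ≈ 19.048.
n = log₂(19.048) ≈ 4.2515 half-lives, so t½ = 31.1/4.2515 ≈ 7.315 hours.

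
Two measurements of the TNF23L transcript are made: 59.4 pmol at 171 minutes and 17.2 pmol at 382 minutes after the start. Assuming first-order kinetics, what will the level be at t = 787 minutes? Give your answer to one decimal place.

Over Δt = 382 − 171 = 211 minutes, the level fell by a factor of 59.4/17.2 ≈ 3.4535.
n = log₂(3.4535) ≈ 1.7881 half-lives, so t½ = 211/1.7881 ≈ 118.01 minutes.
From t = 382 to t = 787: 17.2 × (1/2)^((787−382)/118.01) ≈ 1.5936 pmol.

1.6 pmol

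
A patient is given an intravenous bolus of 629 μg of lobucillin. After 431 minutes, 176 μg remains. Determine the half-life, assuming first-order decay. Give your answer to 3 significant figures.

A/A₀ = 176/629 ≈ 0.27981.
n = log₂(3.5739) ≈ 1.8375 half-lives elapsed in 431 minutes.
t½ = 431/1.8375 ≈ 234.56 minutes.

235 minutes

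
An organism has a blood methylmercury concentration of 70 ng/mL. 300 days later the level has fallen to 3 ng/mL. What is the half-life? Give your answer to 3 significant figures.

66.0 days

A/A₀ = 3/70 ≈ 0.042857.
n = log₂(23.333) ≈ 4.5443 half-lives elapsed in 300 days.
t½ = 300/4.5443 ≈ 66.016 days.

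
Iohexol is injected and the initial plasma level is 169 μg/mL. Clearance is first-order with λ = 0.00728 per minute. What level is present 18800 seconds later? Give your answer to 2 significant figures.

t½ = ln 2 / λ = 0.69315 / 0.00728 ≈ 95.213 minutes.
Convert the elapsed time: 18800 seconds = 313.333 minutes.
Number of half-lives: n = 313.333/95.213 ≈ 3.2909.
Remaining = 169 × (1/2)^3.2909 = 169 × 0.10218 ≈ 17.268 μg/mL.

17 μg/mL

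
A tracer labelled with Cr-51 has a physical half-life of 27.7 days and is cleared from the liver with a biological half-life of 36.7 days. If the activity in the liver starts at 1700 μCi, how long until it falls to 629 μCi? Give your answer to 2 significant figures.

1/t_eff = 1/t_phys + 1/t_biol = 1/27.7 + 1/36.7 = 0.063349 per day.
t_eff = 27.7 × 36.7 / (27.7 + 36.7) ≈ 15.786 days.
n = log₂(1700/629) ≈ 1.4344; t = 1.4344 × 15.786 ≈ 22.643 days.

23 days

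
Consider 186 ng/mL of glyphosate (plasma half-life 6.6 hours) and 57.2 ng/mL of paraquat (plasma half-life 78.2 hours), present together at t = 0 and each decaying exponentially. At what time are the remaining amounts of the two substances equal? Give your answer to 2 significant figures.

12 hours

Set 186·(1/2)^(t/6.6) = 57.2·(1/2)^(t/78.2).
Taking log₂: log₂(186/57.2) = t·(1/6.6 − 1/78.2).
log₂(3.2517) = 1.7012; 1/6.6 − 1/78.2 = 0.13873.
t = 1.7012 / 0.13873 ≈ 12.263 hours.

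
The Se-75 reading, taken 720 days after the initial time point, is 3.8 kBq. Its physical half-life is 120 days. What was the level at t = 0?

243.2 kBq

Number of half-lives elapsed: n = 720/120 ≈ 6.
A₀ = A × 2^n = 3.8 × 2^6 = 3.8 × 64 ≈ 243.2 kBq.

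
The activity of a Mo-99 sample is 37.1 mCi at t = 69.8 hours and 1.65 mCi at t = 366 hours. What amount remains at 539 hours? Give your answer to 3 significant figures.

0.268 mCi

Over Δt = 366 − 69.8 = 296.2 hours, the level fell by a factor of 37.1/1.65 ≈ 22.485.
n = log₂(22.485) ≈ 4.4909 half-lives, so t½ = 296.2/4.4909 ≈ 65.956 hours.
From t = 366 to t = 539: 1.65 × (1/2)^((539−366)/65.956) ≈ 0.26785 mCi.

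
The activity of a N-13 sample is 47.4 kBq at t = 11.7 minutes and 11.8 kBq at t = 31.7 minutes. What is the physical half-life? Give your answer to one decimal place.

Over Δt = 31.7 − 11.7 = 20 minutes, the level fell by a factor of 47.4/11.8 ≈ 4.0169.
n = log₂(4.0169) ≈ 2.0061 half-lives, so t½ = 20/2.0061 ≈ 9.9696 minutes.

10.0 minutes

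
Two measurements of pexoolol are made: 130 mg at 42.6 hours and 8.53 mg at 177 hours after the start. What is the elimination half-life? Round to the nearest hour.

Over Δt = 177 − 42.6 = 134.4 hours, the level fell by a factor of 130/8.53 ≈ 15.24.
n = log₂(15.24) ≈ 3.9298 half-lives, so t½ = 134.4/3.9298 ≈ 34.2 hours.

34 hours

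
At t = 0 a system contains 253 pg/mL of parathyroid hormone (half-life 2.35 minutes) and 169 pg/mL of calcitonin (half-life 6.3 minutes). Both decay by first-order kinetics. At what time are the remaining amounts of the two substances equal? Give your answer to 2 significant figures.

Set 253·(1/2)^(t/2.35) = 169·(1/2)^(t/6.3).
Taking log₂: log₂(253/169) = t·(1/2.35 − 1/6.3).
log₂(1.497) = 0.58211; 1/2.35 − 1/6.3 = 0.2668.
t = 0.58211 / 0.2668 ≈ 2.1818 minutes.

2.2 minutes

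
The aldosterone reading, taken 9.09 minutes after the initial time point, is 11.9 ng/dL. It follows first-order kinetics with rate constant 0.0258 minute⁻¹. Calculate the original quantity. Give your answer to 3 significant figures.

15.0 ng/dL

t½ = ln 2 / k = 0.69315 / 0.0258 ≈ 26.866 minutes.
Number of half-lives elapsed: n = 9.09/26.866 ≈ 0.33834.
A₀ = A × 2^n = 11.9 × 2^0.33834 = 11.9 × 1.2643 ≈ 15.045 ng/dL.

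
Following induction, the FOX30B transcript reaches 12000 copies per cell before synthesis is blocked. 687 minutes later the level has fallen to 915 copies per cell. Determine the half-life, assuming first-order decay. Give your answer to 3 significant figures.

A/A₀ = 915/12000 ≈ 0.07625.
n = log₂(13.115) ≈ 3.7131 half-lives elapsed in 687 minutes.
t½ = 687/3.7131 ≈ 185.02 minutes.

185 minutes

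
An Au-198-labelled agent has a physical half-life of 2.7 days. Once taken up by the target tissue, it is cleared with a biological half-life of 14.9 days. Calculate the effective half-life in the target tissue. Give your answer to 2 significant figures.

2.3 days

1/t_eff = 1/t_phys + 1/t_biol = 1/2.7 + 1/14.9 = 0.43748 per day.
t_eff = 2.7 × 14.9 / (2.7 + 14.9) ≈ 2.2858 days.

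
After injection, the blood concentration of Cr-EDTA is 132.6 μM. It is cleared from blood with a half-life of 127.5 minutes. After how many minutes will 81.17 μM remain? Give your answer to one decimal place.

Fraction remaining = 81.17/132.6 ≈ 0.61214.
n = log₂(132.6/81.17) = ln(1.6336)/ln 2 ≈ 0.70806 half-lives.
t = n × t½ = 0.70806 × 127.5 ≈ 90.278 minutes.

90.3 minutes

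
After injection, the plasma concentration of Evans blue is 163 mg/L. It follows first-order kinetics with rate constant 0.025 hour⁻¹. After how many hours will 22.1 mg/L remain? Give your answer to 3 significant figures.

79.9 hours

t½ = ln 2 / λ = 0.69315 / 0.025 ≈ 27.726 hours.
Fraction remaining = 22.1/163 ≈ 0.13558.
n = log₂(163/22.1) = ln(7.3756)/ln 2 ≈ 2.8828 half-lives.
t = n × t½ = 2.8828 × 27.726 ≈ 79.927 hours.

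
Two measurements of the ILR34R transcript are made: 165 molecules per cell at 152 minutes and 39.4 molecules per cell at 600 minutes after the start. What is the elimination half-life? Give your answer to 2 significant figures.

Over Δt = 600 − 152 = 448 minutes, the level fell by a factor of 165/39.4 ≈ 4.1878.
n = log₂(4.1878) ≈ 2.0662 half-lives, so t½ = 448/2.0662 ≈ 216.82 minutes.

220 minutes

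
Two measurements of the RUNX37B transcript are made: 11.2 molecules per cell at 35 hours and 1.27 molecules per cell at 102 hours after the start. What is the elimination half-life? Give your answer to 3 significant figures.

Over Δt = 102 − 35 = 67 hours, the level fell by a factor of 11.2/1.27 ≈ 8.8189.
n = log₂(8.8189) ≈ 3.1406 half-lives, so t½ = 67/3.1406 ≈ 21.334 hours.

21.3 hours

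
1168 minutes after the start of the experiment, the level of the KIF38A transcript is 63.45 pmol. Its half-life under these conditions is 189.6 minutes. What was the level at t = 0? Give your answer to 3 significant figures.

Number of half-lives elapsed: n = 1168/189.6 ≈ 6.1603.
A₀ = A × 2^n = 63.45 × 2^6.1603 = 63.45 × 71.523 ≈ 4538.1 pmol.

4540 pmol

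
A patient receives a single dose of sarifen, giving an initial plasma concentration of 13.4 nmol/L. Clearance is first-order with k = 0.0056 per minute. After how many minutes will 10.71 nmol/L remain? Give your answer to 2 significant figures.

40 minutes

t½ = ln 2 / k = 0.69315 / 0.0056 ≈ 123.78 minutes.
Fraction remaining = 10.71/13.4 ≈ 0.79925.
n = log₂(13.4/10.71) = ln(1.2512)/ln 2 ≈ 0.32327 half-lives.
t = n × t½ = 0.32327 × 123.78 ≈ 40.014 minutes.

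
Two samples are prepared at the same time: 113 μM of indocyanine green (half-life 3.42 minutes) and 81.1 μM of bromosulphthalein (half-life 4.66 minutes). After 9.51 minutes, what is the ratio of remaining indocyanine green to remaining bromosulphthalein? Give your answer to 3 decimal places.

0.834

indocyanine green: 113 × (1/2)^(9.51/3.42) = 113 × (1/2)^2.7807 ≈ 16.444 μM.
bromosulphthalein: 81.1 × (1/2)^(9.51/4.66) = 81.1 × (1/2)^2.0408 ≈ 19.71 μM.
Ratio ≈ 16.444 / 19.71 ≈ 0.83429.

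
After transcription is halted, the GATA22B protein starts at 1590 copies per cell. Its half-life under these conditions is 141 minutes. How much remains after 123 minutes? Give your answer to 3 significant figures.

Number of half-lives: n = 123/141 ≈ 0.87234.
Remaining = 1590 × (1/2)^0.87234 = 1590 × 0.54626 ≈ 868.55 copies per cell.

869 copies per cell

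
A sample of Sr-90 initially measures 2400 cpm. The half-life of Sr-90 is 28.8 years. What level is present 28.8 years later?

Elapsed time is 1 half-life (28.8/28.8).
Each half-life halves the amount: 2400 × (1/2)^1 = 2400/2 = 1200 cpm.

1200 cpm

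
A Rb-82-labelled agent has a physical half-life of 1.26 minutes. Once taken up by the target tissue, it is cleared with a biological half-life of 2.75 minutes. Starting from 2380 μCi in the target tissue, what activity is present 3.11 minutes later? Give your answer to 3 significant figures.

196 μCi

1/t_eff = 1/t_phys + 1/t_biol = 1/1.26 + 1/2.75 = 1.1573 per minute.
t_eff = 1.26 × 2.75 / (1.26 + 2.75) ≈ 0.86409 minutes.
Remaining = 2380 × (1/2)^(3.11/0.86409) = 2380 × (1/2)^3.5992 ≈ 196.39 μCi.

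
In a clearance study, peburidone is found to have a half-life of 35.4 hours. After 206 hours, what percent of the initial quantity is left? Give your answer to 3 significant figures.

1.77%

n = 206/35.4 ≈ 5.8192 half-lives.
Fraction remaining = (1/2)^5.8192 ≈ 0.017711, i.e. 1.7711%.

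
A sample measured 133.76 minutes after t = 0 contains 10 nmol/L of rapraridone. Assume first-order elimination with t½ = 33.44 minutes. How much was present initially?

160 nmol/L

Number of half-lives elapsed: n = 133.76/33.44 ≈ 4.
A₀ = A × 2^n = 10 × 2^4 = 10 × 16 ≈ 160 nmol/L.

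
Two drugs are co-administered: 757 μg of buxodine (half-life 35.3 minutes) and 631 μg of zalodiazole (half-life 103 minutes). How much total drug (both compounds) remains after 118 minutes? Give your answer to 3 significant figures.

360 μg

buxodine: 757 × (1/2)^(118/35.3) = 757 × (1/2)^3.3428 ≈ 74.614 μg.
zalodiazole: 631 × (1/2)^(118/103) = 631 × (1/2)^1.1456 ≈ 285.21 μg.
Total = 74.614 + 285.21 ≈ 359.82 μg.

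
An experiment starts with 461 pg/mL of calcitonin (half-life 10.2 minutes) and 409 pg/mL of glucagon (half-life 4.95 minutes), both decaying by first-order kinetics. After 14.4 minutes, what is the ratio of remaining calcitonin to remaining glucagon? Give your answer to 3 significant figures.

calcitonin: 461 × (1/2)^(14.4/10.2) = 461 × (1/2)^1.4118 ≈ 173.27 pg/mL.
glucagon: 409 × (1/2)^(14.4/4.95) = 409 × (1/2)^2.9091 ≈ 54.45 pg/mL.
Ratio ≈ 173.27 / 54.45 ≈ 3.1821.

3.18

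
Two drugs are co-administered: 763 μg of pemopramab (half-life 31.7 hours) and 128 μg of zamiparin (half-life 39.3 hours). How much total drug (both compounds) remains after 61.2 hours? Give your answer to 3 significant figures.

244 μg

pemopramab: 763 × (1/2)^(61.2/31.7) = 763 × (1/2)^1.9306 ≈ 200.15 μg.
zamiparin: 128 × (1/2)^(61.2/39.3) = 128 × (1/2)^1.5573 ≈ 43.494 μg.
Total = 200.15 + 43.494 ≈ 243.64 μg.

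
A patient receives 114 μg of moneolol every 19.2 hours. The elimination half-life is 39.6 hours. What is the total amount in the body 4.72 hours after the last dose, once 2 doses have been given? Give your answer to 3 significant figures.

180 μg

The 2 doses were given 23.92, 4.72 hours ago.
Total = 114·(1/2)^(23.92/39.6) + 114·(1/2)^(4.72/39.6)
      = 75.002 + 104.96 ≈ 179.96 μg.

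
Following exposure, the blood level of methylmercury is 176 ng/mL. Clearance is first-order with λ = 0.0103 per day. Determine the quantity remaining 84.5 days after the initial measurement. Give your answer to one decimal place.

t½ = ln 2 / λ = 0.69315 / 0.0103 ≈ 67.296 days.
Number of half-lives: n = 84.5/67.296 ≈ 1.2556.
Remaining = 176 × (1/2)^1.2556 = 176 × 0.4188 ≈ 73.71 ng/mL.

73.7 ng/mL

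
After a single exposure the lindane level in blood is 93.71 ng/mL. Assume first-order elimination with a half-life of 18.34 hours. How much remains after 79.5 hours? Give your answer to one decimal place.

Number of half-lives: n = 79.5/18.34 ≈ 4.3348.
Remaining = 93.71 × (1/2)^4.3348 = 93.71 × 0.049556 ≈ 4.6439 ng/mL.

4.6 ng/mL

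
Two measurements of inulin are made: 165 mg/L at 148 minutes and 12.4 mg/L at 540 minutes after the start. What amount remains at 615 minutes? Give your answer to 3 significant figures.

7.56 mg/L

Over Δt = 540 − 148 = 392 minutes, the level fell by a factor of 165/12.4 ≈ 13.306.
n = log₂(13.306) ≈ 3.7341 half-lives, so t½ = 392/3.7341 ≈ 104.98 minutes.
From t = 540 to t = 615: 12.4 × (1/2)^((615−540)/104.98) ≈ 7.5572 mg/L.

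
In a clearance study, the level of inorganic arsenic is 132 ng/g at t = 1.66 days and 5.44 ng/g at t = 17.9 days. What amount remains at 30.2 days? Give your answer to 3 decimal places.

0.486 ng/g

Over Δt = 17.9 − 1.66 = 16.24 days, the level fell by a factor of 132/5.44 ≈ 24.265.
n = log₂(24.265) ≈ 4.6008 half-lives, so t½ = 16.24/4.6008 ≈ 3.5298 days.
From t = 17.9 to t = 30.2: 5.44 × (1/2)^((30.2−17.9)/3.5298) ≈ 0.486 ng/g.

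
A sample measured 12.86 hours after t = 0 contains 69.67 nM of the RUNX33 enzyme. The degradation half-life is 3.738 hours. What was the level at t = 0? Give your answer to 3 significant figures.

Number of half-lives elapsed: n = 12.86/3.738 ≈ 3.4403.
A₀ = A × 2^n = 69.67 × 2^3.4403 = 69.67 × 10.855 ≈ 756.3 nM.

756 nM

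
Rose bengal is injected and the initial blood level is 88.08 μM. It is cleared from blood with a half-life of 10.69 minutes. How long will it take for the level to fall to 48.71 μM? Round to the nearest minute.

Fraction remaining = 48.71/88.08 ≈ 0.55302.
n = log₂(88.08/48.71) = ln(1.8083)/ln 2 ≈ 0.8546 half-lives.
t = n × t½ = 0.8546 × 10.69 ≈ 9.1356 minutes.

9 minutes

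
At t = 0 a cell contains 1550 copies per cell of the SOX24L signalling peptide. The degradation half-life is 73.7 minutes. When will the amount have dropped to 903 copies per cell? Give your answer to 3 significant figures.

Fraction remaining = 903/1550 ≈ 0.58258.
n = log₂(1550/903) = ln(1.7165)/ln 2 ≈ 0.77947 half-lives.
t = n × t½ = 0.77947 × 73.7 ≈ 57.447 minutes.

57.4 minutes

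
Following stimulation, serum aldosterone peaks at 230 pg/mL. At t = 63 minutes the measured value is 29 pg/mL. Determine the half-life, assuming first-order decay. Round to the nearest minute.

A/A₀ = 29/230 ≈ 0.12609.
n = log₂(7.931) ≈ 2.9875 half-lives elapsed in 63 minutes.
t½ = 63/2.9875 ≈ 21.088 minutes.

21 minutes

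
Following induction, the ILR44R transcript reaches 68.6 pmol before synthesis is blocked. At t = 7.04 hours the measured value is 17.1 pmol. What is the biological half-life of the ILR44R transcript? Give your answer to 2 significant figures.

3.5 hours

A/A₀ = 17.1/68.6 ≈ 0.24927.
n = log₂(4.0117) ≈ 2.0042 half-lives elapsed in 7.04 hours.
t½ = 7.04/2.0042 ≈ 3.5126 hours.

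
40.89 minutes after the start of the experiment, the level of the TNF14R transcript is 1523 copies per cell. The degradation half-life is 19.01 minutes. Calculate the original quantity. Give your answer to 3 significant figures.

Number of half-lives elapsed: n = 40.89/19.01 ≈ 2.151.
A₀ = A × 2^n = 1523 × 2^2.151 = 1523 × 4.4413 ≈ 6764.1 copies per cell.

6760 copies per cell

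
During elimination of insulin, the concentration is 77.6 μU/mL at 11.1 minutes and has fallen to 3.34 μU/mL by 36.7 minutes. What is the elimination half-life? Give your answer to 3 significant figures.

5.64 minutes

Over Δt = 36.7 − 11.1 = 25.6 minutes, the level fell by a factor of 77.6/3.34 ≈ 23.234.
n = log₂(23.234) ≈ 4.5381 half-lives, so t½ = 25.6/4.5381 ≈ 5.6411 minutes.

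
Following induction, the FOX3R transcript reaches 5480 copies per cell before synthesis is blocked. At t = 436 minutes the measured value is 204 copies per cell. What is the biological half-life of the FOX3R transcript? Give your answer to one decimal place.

A/A₀ = 204/5480 ≈ 0.037226.
n = log₂(26.863) ≈ 4.7475 half-lives elapsed in 436 minutes.
t½ = 436/4.7475 ≈ 91.837 minutes.

91.8 minutes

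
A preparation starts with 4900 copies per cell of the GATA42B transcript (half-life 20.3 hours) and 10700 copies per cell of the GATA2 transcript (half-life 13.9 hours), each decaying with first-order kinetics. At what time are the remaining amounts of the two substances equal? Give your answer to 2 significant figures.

Set 4900·(1/2)^(t/20.3) = 10700·(1/2)^(t/13.9).
Taking log₂: log₂(4900/10700) = t·(1/20.3 − 1/13.9).
log₂(0.45794) = -1.1268; 1/20.3 − 1/13.9 = -0.022681.
t = -1.1268 / -0.022681 ≈ 49.678 hours.

50 hours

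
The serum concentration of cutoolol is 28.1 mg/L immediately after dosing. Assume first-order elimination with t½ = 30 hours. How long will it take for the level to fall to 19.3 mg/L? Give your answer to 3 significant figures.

Fraction remaining = 19.3/28.1 ≈ 0.68683.
n = log₂(28.1/19.3) = ln(1.456)/ln 2 ≈ 0.54197 half-lives.
t = n × t½ = 0.54197 × 30 ≈ 16.259 hours.

16.3 hours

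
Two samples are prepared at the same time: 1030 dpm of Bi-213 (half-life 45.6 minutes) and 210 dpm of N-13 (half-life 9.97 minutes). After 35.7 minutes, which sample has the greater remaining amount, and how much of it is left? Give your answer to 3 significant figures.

Bi-213: 1030 × (1/2)^0.78289 ≈ 598.64 dpm.
N-13: 210 × (1/2)^3.5807 ≈ 17.551 dpm.
Bi-213 has more remaining, at ≈ 598.64 dpm.

Bi-213, 599 dpm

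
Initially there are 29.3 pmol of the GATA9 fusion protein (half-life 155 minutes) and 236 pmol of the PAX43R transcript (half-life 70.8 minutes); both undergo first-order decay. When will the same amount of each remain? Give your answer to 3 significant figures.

392 minutes

Set 29.3·(1/2)^(t/155) = 236·(1/2)^(t/70.8).
Taking log₂: log₂(29.3/236) = t·(1/155 − 1/70.8).
log₂(0.12415) = -3.0098; 1/155 − 1/70.8 = -0.0076727.
t = -3.0098 / -0.0076727 ≈ 392.28 minutes.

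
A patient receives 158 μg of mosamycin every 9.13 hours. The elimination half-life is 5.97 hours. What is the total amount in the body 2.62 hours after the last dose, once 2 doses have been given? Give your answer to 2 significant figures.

The 2 doses were given 11.75, 2.62 hours ago.
Total = 158·(1/2)^(11.75/5.97) + 158·(1/2)^(2.62/5.97)
      = 40.381 + 116.56 ≈ 156.94 μg.

160 μg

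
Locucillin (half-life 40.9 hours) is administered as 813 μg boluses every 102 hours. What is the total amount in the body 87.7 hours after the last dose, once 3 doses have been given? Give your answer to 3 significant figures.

The 3 doses were given 291.7, 189.7, 87.7 hours ago.
Total = 813·(1/2)^(291.7/40.9) + 813·(1/2)^(189.7/40.9) + 813·(1/2)^(87.7/40.9)
      = 5.7961 + 32.649 + 183.91 ≈ 222.36 μg.

222 μg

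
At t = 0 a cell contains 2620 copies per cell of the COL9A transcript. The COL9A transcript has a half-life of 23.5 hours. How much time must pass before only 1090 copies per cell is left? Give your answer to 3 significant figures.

Fraction remaining = 1090/2620 ≈ 0.41603.
n = log₂(2620/1090) = ln(2.4037)/ln 2 ≈ 1.2652 half-lives.
t = n × t½ = 1.2652 × 23.5 ≈ 29.733 hours.

29.7 hours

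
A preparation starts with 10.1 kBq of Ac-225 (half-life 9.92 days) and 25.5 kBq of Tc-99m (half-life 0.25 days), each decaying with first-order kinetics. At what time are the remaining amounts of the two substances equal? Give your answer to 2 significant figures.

0.34 days

Set 10.1·(1/2)^(t/9.92) = 25.5·(1/2)^(t/0.25).
Taking log₂: log₂(10.1/25.5) = t·(1/9.92 − 1/0.25).
log₂(0.39608) = -1.3361; 1/9.92 − 1/0.25 = -3.8992.
t = -1.3361 / -3.8992 ≈ 0.34267 days.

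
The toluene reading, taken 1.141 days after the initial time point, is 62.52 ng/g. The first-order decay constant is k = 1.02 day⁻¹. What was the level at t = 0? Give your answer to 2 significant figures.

t½ = ln 2 / k = 0.69315 / 1.02 ≈ 0.67956 days.
Number of half-lives elapsed: n = 1.141/0.67956 ≈ 1.679.
A₀ = A × 2^n = 62.52 × 2^1.679 = 62.52 × 3.2021 ≈ 200.2 ng/g.

200 ng/g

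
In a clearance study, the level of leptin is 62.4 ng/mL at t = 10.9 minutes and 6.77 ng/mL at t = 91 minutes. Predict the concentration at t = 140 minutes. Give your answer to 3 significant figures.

Over Δt = 91 − 10.9 = 80.1 minutes, the level fell by a factor of 62.4/6.77 ≈ 9.2171.
n = log₂(9.2171) ≈ 3.2043 half-lives, so t½ = 80.1/3.2043 ≈ 24.998 minutes.
From t = 91 to t = 140: 6.77 × (1/2)^((140−91)/24.998) ≈ 1.7398 ng/mL.

1.74 ng/mL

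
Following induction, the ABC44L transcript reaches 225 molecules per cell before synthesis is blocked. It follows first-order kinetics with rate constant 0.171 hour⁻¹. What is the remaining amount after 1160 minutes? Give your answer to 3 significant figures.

t½ = ln 2 / k = 0.69315 / 0.171 ≈ 4.0535 hours.
Convert the elapsed time: 1160 minutes = 19.3333 hours.
Number of half-lives: n = 19.3333/4.0535 ≈ 4.7695.
Remaining = 225 × (1/2)^4.7695 = 225 × 0.036663 ≈ 8.2491 molecules per cell.

8.25 molecules per cell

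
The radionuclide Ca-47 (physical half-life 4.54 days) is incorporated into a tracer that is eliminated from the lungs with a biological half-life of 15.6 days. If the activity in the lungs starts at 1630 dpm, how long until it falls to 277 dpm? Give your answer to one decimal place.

9.0 days

1/t_eff = 1/t_phys + 1/t_biol = 1/4.54 + 1/15.6 = 0.28437 per day.
t_eff = 4.54 × 15.6 / (4.54 + 15.6) ≈ 3.5166 days.
n = log₂(1630/277) ≈ 2.5569; t = 2.5569 × 3.5166 ≈ 8.9916 days.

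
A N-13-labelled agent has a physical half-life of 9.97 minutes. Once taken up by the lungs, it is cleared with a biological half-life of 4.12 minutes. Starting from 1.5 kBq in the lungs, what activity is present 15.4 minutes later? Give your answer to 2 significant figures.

1/t_eff = 1/t_phys + 1/t_biol = 1/9.97 + 1/4.12 = 0.34302 per minute.
t_eff = 9.97 × 4.12 / (9.97 + 4.12) ≈ 2.9153 minutes.
Remaining = 1.5 × (1/2)^(15.4/2.9153) = 1.5 × (1/2)^5.2825 ≈ 0.038539 kBq.

0.039 kBq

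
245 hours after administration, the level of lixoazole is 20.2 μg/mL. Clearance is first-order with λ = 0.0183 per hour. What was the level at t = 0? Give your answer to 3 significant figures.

1790 μg/mL

t½ = ln 2 / λ = 0.69315 / 0.0183 ≈ 37.877 hours.
Number of half-lives elapsed: n = 245/37.877 ≈ 6.4683.
A₀ = A × 2^n = 20.2 × 2^6.4683 = 20.2 × 88.544 ≈ 1788.6 μg/mL.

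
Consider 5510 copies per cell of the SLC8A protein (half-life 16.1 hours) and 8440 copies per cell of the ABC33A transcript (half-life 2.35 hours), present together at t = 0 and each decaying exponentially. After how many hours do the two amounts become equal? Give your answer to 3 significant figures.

1.69 hours

Set 5510·(1/2)^(t/16.1) = 8440·(1/2)^(t/2.35).
Taking log₂: log₂(5510/8440) = t·(1/16.1 − 1/2.35).
log₂(0.65284) = -0.61519; 1/16.1 − 1/2.35 = -0.36342.
t = -0.61519 / -0.36342 ≈ 1.6928 hours.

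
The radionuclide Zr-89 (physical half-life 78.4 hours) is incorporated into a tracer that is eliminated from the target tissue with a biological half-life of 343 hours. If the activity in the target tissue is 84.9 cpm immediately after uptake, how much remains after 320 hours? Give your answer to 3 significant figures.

1/t_eff = 1/t_phys + 1/t_biol = 1/78.4 + 1/343 = 0.015671 per hour.
t_eff = 78.4 × 343 / (78.4 + 343) ≈ 63.814 hours.
Remaining = 84.9 × (1/2)^(320/63.814) = 84.9 × (1/2)^5.0146 ≈ 2.6265 cpm.

2.63 cpm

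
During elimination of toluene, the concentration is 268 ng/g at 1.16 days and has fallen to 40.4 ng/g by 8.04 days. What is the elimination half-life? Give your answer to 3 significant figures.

Over Δt = 8.04 − 1.16 = 6.88 days, the level fell by a factor of 268/40.4 ≈ 6.6337.
n = log₂(6.6337) ≈ 2.7298 half-lives, so t½ = 6.88/2.7298 ≈ 2.5203 days.

2.52 days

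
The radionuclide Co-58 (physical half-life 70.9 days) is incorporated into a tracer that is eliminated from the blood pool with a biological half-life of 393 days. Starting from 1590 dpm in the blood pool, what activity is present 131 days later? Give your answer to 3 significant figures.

351 dpm

1/t_eff = 1/t_phys + 1/t_biol = 1/70.9 + 1/393 = 0.016649 per day.
t_eff = 70.9 × 393 / (70.9 + 393) ≈ 60.064 days.
Remaining = 1590 × (1/2)^(131/60.064) = 1590 × (1/2)^2.181 ≈ 350.63 dpm.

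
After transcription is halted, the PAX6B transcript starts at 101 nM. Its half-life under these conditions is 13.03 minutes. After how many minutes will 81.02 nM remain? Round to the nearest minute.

Fraction remaining = 81.02/101 ≈ 0.80218.
n = log₂(101/81.02) = ln(1.2466)/ln 2 ≈ 0.31801 half-lives.
t = n × t½ = 0.31801 × 13.03 ≈ 4.1436 minutes.

4 minutes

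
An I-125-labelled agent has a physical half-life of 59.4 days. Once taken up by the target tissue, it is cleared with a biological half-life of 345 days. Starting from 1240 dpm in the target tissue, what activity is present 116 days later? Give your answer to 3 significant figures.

254 dpm

1/t_eff = 1/t_phys + 1/t_biol = 1/59.4 + 1/345 = 0.019734 per day.
t_eff = 59.4 × 345 / (59.4 + 345) ≈ 50.675 days.
Remaining = 1240 × (1/2)^(116/50.675) = 1240 × (1/2)^2.2891 ≈ 253.71 dpm.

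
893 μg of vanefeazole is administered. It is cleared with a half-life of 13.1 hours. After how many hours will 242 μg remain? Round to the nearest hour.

25 hours

Fraction remaining = 242/893 ≈ 0.271.
n = log₂(893/242) = ln(3.6901)/ln 2 ≈ 1.8837 half-lives.
t = n × t½ = 1.8837 × 13.1 ≈ 24.676 hours.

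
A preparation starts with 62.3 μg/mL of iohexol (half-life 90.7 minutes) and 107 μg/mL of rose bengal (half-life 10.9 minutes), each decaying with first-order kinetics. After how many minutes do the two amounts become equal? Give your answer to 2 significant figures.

9.7 minutes

Set 62.3·(1/2)^(t/90.7) = 107·(1/2)^(t/10.9).
Taking log₂: log₂(62.3/107) = t·(1/90.7 − 1/10.9).
log₂(0.58224) = -0.78031; 1/90.7 − 1/10.9 = -0.080718.
t = -0.78031 / -0.080718 ≈ 9.6671 minutes.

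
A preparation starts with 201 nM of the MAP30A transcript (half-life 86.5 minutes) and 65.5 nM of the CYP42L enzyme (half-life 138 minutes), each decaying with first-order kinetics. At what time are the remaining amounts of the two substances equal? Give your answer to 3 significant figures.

Set 201·(1/2)^(t/86.5) = 65.5·(1/2)^(t/138).
Taking log₂: log₂(201/65.5) = t·(1/86.5 − 1/138).
log₂(3.0687) = 1.6176; 1/86.5 − 1/138 = 0.0043143.
t = 1.6176 / 0.0043143 ≈ 374.94 minutes.

375 minutes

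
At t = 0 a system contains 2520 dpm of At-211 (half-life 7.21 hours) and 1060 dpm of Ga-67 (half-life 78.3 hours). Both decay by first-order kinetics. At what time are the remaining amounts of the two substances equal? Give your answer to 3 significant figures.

Set 2520·(1/2)^(t/7.21) = 1060·(1/2)^(t/78.3).
Taking log₂: log₂(2520/1060) = t·(1/7.21 − 1/78.3).
log₂(2.3774) = 1.2494; 1/7.21 − 1/78.3 = 0.12592.
t = 1.2494 / 0.12592 ≈ 9.9215 hours.

9.92 hours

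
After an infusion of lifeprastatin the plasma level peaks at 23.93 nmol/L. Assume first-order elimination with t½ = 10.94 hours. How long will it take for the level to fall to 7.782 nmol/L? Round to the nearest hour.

Fraction remaining = 7.782/23.93 ≈ 0.3252.
n = log₂(23.93/7.782) = ln(3.075)/ln 2 ≈ 1.6206 half-lives.
t = n × t½ = 1.6206 × 10.94 ≈ 17.729 hours.

18 hours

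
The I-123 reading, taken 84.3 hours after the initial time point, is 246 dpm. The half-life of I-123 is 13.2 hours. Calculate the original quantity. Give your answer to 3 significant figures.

Number of half-lives elapsed: n = 84.3/13.2 ≈ 6.3864.
A₀ = A × 2^n = 246 × 2^6.3864 = 246 × 83.654 ≈ 20579 dpm.

20600 dpm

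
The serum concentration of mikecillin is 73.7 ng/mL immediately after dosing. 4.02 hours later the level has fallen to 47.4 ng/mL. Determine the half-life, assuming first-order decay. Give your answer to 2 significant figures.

6.3 hours

A/A₀ = 47.4/73.7 ≈ 0.64315.
n = log₂(1.5549) ≈ 0.63678 half-lives elapsed in 4.02 hours.
t½ = 4.02/0.63678 ≈ 6.313 hours.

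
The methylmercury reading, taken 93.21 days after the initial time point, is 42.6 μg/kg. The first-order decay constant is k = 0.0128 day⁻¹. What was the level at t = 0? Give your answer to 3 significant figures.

140 μg/kg

t½ = ln 2 / k = 0.69315 / 0.0128 ≈ 54.152 days.
Number of half-lives elapsed: n = 93.21/54.152 ≈ 1.7213.
A₀ = A × 2^n = 42.6 × 2^1.7213 = 42.6 × 3.2972 ≈ 140.46 μg/kg.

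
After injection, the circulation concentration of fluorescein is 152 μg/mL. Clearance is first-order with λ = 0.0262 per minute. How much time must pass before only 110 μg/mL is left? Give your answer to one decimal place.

t½ = ln 2 / λ = 0.69315 / 0.0262 ≈ 26.456 minutes.
Fraction remaining = 110/152 ≈ 0.72368.
n = log₂(152/110) = ln(1.3818)/ln 2 ≈ 0.46657 half-lives.
t = n × t½ = 0.46657 × 26.456 ≈ 12.344 minutes.

12.3 minutes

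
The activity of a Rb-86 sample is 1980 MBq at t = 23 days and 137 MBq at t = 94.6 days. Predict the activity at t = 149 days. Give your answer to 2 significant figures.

18 MBq

Over Δt = 94.6 − 23 = 71.6 days, the level fell by a factor of 1980/137 ≈ 14.453.
n = log₂(14.453) ≈ 3.8533 half-lives, so t½ = 71.6/3.8533 ≈ 18.582 days.
From t = 94.6 to t = 149: 137 × (1/2)^((149−94.6)/18.582) ≈ 18.006 MBq.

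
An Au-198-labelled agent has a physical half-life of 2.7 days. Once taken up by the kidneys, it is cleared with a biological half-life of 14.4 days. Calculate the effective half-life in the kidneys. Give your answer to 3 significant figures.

2.27 days

1/t_eff = 1/t_phys + 1/t_biol = 1/2.7 + 1/14.4 = 0.43981 per day.
t_eff = 2.7 × 14.4 / (2.7 + 14.4) ≈ 2.2737 days.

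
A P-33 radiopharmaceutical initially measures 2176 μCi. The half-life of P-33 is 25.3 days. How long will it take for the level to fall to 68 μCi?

126.5 days

68/2176 = 1/32, so 5 half-lives have elapsed.
t = 5 × 25.3 = 126.5 days.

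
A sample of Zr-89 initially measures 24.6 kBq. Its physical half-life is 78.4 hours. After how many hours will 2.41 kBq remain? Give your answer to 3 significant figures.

263 hours

Fraction remaining = 2.41/24.6 ≈ 0.097967.
n = log₂(24.6/2.41) = ln(10.207)/ln 2 ≈ 3.3516 half-lives.
t = n × t½ = 3.3516 × 78.4 ≈ 262.76 hours.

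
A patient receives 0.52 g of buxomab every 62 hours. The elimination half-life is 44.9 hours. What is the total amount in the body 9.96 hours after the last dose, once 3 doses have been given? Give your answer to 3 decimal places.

The 3 doses were given 133.96, 71.96, 9.96 hours ago.
Total = 0.52·(1/2)^(133.96/44.9) + 0.52·(1/2)^(71.96/44.9) + 0.52·(1/2)^(9.96/44.9)
      = 0.065747 + 0.17122 + 0.44589 ≈ 0.68285 g.

0.683 g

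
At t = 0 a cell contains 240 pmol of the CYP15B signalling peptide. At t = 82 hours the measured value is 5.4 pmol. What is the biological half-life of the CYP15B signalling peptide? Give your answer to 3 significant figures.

A/A₀ = 5.4/240 ≈ 0.0225.
n = log₂(44.444) ≈ 5.4739 half-lives elapsed in 82 hours.
t½ = 82/5.4739 ≈ 14.98 hours.

15.0 hours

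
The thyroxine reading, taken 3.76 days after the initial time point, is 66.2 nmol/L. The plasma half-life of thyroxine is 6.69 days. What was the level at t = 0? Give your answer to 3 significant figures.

97.7 nmol/L

Number of half-lives elapsed: n = 3.76/6.69 ≈ 0.56203.
A₀ = A × 2^n = 66.2 × 2^0.56203 = 66.2 × 1.4763 ≈ 97.734 nmol/L.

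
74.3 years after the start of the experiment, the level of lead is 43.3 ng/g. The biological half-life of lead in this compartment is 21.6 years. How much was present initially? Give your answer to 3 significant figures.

Number of half-lives elapsed: n = 74.3/21.6 ≈ 3.4398.
A₀ = A × 2^n = 43.3 × 2^3.4398 = 43.3 × 10.851 ≈ 469.87 ng/g.

470 ng/g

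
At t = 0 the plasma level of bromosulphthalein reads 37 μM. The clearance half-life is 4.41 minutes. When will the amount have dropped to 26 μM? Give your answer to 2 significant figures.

Fraction remaining = 26/37 ≈ 0.7027.
n = log₂(37/26) = ln(1.4231)/ln 2 ≈ 0.50901 half-lives.
t = n × t½ = 0.50901 × 4.41 ≈ 2.2448 minutes.

2.2 minutes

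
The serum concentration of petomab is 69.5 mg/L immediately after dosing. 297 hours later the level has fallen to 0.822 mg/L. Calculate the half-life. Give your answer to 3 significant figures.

A/A₀ = 0.822/69.5 ≈ 0.011827.
n = log₂(84.55) ≈ 6.4017 half-lives elapsed in 297 hours.
t½ = 297/6.4017 ≈ 46.394 hours.

46.4 hours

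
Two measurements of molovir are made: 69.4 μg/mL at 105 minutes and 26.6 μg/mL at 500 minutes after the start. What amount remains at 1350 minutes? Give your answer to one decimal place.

3.4 μg/mL

Over Δt = 500 − 105 = 395 minutes, the level fell by a factor of 69.4/26.6 ≈ 2.609.
n = log₂(2.609) ≈ 1.3835 half-lives, so t½ = 395/1.3835 ≈ 285.51 minutes.
From t = 500 to t = 1350: 26.6 × (1/2)^((1350−500)/285.51) ≈ 3.378 μg/mL.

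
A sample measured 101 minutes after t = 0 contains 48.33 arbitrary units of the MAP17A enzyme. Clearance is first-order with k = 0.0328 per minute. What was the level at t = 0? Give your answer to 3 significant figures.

t½ = ln 2 / k = 0.69315 / 0.0328 ≈ 21.133 minutes.
Number of half-lives elapsed: n = 101/21.133 ≈ 4.7794.
A₀ = A × 2^n = 48.33 × 2^4.7794 = 48.33 × 27.462 ≈ 1327.2 arbitrary units.

1330 arbitrary units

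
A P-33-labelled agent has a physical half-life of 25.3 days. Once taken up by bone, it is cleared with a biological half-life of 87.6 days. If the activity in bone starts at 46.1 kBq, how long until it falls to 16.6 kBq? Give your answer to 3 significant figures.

28.9 days

1/t_eff = 1/t_phys + 1/t_biol = 1/25.3 + 1/87.6 = 0.050941 per day.
t_eff = 25.3 × 87.6 / (25.3 + 87.6) ≈ 19.63 days.
n = log₂(46.1/16.6) ≈ 1.4736; t = 1.4736 × 19.63 ≈ 28.927 days.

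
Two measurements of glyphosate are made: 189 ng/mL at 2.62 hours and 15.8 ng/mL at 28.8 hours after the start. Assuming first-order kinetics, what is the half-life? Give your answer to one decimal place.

7.3 hours

Over Δt = 28.8 − 2.62 = 26.18 hours, the level fell by a factor of 189/15.8 ≈ 11.962.
n = log₂(11.962) ≈ 3.5804 half-lives, so t½ = 26.18/3.5804 ≈ 7.3121 hours.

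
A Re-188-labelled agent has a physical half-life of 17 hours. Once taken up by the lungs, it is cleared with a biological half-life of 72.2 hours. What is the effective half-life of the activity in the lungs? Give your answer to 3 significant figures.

13.8 hours

1/t_eff = 1/t_phys + 1/t_biol = 1/17 + 1/72.2 = 0.072674 per hour.
t_eff = 17 × 72.2 / (17 + 72.2) ≈ 13.76 hours.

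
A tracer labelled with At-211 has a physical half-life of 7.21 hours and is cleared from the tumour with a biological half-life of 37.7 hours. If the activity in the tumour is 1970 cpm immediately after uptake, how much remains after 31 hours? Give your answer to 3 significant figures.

56.6 cpm

1/t_eff = 1/t_phys + 1/t_biol = 1/7.21 + 1/37.7 = 0.16522 per hour.
t_eff = 7.21 × 37.7 / (7.21 + 37.7) ≈ 6.0525 hours.
Remaining = 1970 × (1/2)^(31/6.0525) = 1970 × (1/2)^5.1219 ≈ 56.576 cpm.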